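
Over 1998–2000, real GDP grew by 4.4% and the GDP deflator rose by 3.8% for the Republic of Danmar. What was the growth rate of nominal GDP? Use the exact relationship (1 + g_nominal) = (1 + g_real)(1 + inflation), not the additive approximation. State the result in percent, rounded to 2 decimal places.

(1 + g_nom) = (1 + g_real)(1 + π) = 1.0440 × 1.0380 = 1.08367.

8.37%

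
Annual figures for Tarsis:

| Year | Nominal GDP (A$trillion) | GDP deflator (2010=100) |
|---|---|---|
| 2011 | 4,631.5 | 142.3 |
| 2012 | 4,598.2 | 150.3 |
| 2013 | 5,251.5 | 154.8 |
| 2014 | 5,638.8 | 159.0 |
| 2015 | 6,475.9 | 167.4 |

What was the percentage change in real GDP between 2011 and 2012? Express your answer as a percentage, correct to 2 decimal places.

-6.00%

Real GDP 2011 = 4631.5/1.423 = 3254.74.
Real GDP 2012 = 4598.2/1.503 = 3059.35.
Change = 3059.35/3254.74 − 1 = -0.0600.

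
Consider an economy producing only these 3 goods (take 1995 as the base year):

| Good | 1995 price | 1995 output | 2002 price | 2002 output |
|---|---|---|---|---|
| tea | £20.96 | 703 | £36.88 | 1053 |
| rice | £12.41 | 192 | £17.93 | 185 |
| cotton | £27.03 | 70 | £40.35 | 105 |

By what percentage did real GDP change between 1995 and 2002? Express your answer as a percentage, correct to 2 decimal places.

43.11%

Real GDP 1995 = Nominal GDP 1995 = 20.96·703 + 12.41·192 + 27.03·70 = 19009.70.
Real GDP 2002 (at 1995 prices) = 20.96·1053 + 12.41·185 + 27.03·105 = 27204.88.
Real growth = 27204.88/19009.70 − 1 = 0.4311.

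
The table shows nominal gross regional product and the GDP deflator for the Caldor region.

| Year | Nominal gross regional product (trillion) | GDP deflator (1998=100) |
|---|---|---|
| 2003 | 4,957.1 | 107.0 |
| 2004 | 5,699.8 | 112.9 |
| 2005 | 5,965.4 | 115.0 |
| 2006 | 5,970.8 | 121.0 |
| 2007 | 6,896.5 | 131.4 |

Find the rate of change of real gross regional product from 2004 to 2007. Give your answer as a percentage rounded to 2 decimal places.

Real gross regional product 2004 = 5699.8/1.129 = 5048.54.
Real gross regional product 2007 = 6896.5/1.314 = 5248.48.
Change = 5248.48/5048.54 − 1 = 0.0396.

3.96%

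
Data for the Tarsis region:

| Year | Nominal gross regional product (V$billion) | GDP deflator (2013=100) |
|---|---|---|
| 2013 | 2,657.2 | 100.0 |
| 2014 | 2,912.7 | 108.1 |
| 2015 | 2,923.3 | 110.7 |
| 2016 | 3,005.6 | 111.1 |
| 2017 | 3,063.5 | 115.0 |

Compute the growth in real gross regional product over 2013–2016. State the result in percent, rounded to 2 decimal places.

Real gross regional product 2013 = 2657.2/1.000 = 2657.20.
Real gross regional product 2016 = 3005.6/1.111 = 2705.31.
Change = 2705.31/2657.20 − 1 = 0.0181.

1.81%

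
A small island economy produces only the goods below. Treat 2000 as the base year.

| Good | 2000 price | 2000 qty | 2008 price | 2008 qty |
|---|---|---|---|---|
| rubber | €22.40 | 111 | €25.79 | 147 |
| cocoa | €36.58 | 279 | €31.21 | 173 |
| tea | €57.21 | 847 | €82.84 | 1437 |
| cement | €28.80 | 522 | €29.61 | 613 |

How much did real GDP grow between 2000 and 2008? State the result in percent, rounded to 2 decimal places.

43.72%

Real GDP 2000 = Nominal GDP 2000 = 22.40·111 + 36.58·279 + 57.21·847 + 28.80·522 = 76182.69.
Real GDP 2008 (at 2000 prices) = 22.40·147 + 36.58·173 + 57.21·1437 + 28.80·613 = 109486.31.
Real growth = 109486.31/76182.69 − 1 = 0.4372.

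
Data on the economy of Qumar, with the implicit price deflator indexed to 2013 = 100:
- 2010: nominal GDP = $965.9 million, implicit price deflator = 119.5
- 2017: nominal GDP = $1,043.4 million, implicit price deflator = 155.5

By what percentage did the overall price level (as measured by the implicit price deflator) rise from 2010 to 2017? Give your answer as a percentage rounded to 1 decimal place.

30.1%

Price-level change = 155.5 / 119.5 − 1 = 0.3013.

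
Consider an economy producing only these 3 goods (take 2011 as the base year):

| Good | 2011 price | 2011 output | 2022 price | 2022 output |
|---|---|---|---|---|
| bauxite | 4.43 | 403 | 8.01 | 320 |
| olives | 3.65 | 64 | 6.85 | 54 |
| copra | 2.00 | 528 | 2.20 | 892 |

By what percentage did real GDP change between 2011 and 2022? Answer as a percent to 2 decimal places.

10.53%

Real GDP 2011 = Nominal GDP 2011 = 4.43·403 + 3.65·64 + 2.00·528 = 3074.89.
Real GDP 2022 (at 2011 prices) = 4.43·320 + 3.65·54 + 2.00·892 = 3398.70.
Real growth = 3398.70/3074.89 − 1 = 0.1053.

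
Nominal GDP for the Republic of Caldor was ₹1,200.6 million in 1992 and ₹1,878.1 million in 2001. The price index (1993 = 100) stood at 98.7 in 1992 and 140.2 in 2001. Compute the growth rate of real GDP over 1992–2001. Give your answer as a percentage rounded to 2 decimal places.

10.13%

Real GDP 1992 = 1200.6 / 0.987 = 1216.41.
Real GDP 2001 = 1878.1 / 1.402 = 1339.59.
Real growth = 1339.59 / 1216.41 − 1 = 0.1013.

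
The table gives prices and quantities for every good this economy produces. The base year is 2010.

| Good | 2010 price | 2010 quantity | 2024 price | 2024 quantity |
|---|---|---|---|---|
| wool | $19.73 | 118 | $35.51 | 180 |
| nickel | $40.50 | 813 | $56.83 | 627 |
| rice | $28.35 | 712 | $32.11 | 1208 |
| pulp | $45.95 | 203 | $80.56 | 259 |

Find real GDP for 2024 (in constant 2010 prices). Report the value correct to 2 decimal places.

$75092.75

Real GDP 2024 = Σ (p_2010 × q_2024) = 19.73·180 + 40.50·627 + 28.35·1208 + 45.95·259 = 75092.75.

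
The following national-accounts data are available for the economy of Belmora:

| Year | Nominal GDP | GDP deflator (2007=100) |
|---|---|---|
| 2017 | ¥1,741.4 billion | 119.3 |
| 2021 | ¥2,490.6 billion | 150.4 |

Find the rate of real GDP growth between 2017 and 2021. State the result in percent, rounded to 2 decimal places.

Real GDP 2017 = 1741.4 / 1.193 = 1459.68.
Real GDP 2021 = 2490.6 / 1.504 = 1655.98.
Real growth = 1655.98 / 1459.68 − 1 = 0.1345.

13.45%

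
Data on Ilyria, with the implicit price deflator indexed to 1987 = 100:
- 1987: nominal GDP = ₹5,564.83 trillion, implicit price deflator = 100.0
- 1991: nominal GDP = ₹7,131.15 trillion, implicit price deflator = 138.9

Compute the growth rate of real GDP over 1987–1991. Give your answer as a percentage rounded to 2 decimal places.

-7.74%

Deflate each year: 1987 → 5564.83/1.000 = 5564.83; 1991 → 7131.15/1.389 = 5134.02.
So real GDP changed by 5134.02/5564.83 − 1 = -0.0774, i.e. -7.74%.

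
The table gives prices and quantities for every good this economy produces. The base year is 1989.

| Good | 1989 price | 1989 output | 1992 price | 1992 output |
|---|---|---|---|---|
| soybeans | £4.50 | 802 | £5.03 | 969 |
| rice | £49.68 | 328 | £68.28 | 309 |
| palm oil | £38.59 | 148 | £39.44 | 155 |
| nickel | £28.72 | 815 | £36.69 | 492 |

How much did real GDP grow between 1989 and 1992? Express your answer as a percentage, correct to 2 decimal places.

-18.76%

Real GDP 1989 = Nominal GDP 1989 = 4.50·802 + 49.68·328 + 38.59·148 + 28.72·815 = 49022.16.
Real GDP 1992 (at 1989 prices) = 4.50·969 + 49.68·309 + 38.59·155 + 28.72·492 = 39823.31.
Real growth = 39823.31/49022.16 − 1 = -0.1876.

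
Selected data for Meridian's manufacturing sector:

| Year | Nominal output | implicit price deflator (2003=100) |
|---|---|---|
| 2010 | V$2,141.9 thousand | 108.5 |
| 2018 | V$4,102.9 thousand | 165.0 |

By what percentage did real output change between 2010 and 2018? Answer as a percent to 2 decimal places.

Real output 2010 = 2141.9 / 1.085 = 1974.10.
Real output 2018 = 4102.9 / 1.650 = 2486.61.
Real growth = 2486.61 / 1974.10 − 1 = 0.2596.

25.96%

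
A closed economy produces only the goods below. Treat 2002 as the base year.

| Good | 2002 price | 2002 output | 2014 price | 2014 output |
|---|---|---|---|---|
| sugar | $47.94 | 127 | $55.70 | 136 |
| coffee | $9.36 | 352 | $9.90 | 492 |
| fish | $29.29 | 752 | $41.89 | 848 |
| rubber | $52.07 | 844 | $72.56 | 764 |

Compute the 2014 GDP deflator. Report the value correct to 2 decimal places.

Nominal GDP 2014 = 55.70·136 + 9.90·492 + 41.89·848 + 72.56·764 = 103404.56.
Real GDP 2014 (at 2002 prices) = 47.94·136 + 9.36·492 + 29.29·848 + 52.07·764 = 75744.36.
Deflator = Nominal/Real × 100 = 103404.56/75744.36 × 100 = 136.518.

136.52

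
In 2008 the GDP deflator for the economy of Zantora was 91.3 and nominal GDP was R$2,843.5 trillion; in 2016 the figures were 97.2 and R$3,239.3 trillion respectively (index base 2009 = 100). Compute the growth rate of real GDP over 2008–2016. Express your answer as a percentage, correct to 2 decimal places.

Real GDP 2008 = 2843.5 / 0.913 = 3114.46.
Real GDP 2016 = 3239.3 / 0.972 = 3332.61.
Real growth = 3332.61 / 3114.46 − 1 = 0.0700.

7.00%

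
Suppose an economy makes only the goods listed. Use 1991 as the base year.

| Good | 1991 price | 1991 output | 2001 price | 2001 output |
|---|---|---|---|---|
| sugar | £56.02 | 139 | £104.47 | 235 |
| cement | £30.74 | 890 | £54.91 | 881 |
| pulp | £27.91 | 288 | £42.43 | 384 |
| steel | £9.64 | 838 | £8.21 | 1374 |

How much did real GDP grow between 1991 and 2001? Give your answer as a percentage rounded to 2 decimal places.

Real GDP 1991 = Nominal GDP 1991 = 56.02·139 + 30.74·890 + 27.91·288 + 9.64·838 = 51261.78.
Real GDP 2001 (at 1991 prices) = 56.02·235 + 30.74·881 + 27.91·384 + 9.64·1374 = 64209.44.
Real growth = 64209.44/51261.78 − 1 = 0.2526.

25.26%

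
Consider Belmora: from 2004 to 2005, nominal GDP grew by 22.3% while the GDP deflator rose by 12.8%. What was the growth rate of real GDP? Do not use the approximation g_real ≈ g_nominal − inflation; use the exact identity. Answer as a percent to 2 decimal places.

(1 + g_nom) = (1 + g_real)(1 + π), so g_real = 1.2230 / 1.1280 − 1 = 0.08422.

8.42%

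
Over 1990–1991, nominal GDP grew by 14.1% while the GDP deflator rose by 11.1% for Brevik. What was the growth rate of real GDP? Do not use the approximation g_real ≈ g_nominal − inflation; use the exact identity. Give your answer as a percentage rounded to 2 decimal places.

2.70%

(1 + g_nom) = (1 + g_real)(1 + π), so g_real = 1.1410 / 1.1110 − 1 = 0.02700.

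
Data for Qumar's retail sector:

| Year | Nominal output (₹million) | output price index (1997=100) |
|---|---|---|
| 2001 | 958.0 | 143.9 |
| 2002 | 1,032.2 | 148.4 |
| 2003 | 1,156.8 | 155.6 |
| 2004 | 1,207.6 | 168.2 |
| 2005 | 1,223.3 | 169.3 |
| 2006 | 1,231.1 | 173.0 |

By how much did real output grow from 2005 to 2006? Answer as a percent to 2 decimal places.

-1.51%

Real output 2005 = 1223.3/1.693 = 722.56.
Real output 2006 = 1231.1/1.730 = 711.62.
Change = 711.62/722.56 − 1 = -0.0151.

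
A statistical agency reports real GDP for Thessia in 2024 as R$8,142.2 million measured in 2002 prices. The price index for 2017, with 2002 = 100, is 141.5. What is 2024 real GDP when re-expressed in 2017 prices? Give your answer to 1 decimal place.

R$11,521.2 million

Real GDP in 2017 prices = Real GDP in 2002 prices × (P_2017/P_2002) = 8142.2 × 1.415 = 11521.21.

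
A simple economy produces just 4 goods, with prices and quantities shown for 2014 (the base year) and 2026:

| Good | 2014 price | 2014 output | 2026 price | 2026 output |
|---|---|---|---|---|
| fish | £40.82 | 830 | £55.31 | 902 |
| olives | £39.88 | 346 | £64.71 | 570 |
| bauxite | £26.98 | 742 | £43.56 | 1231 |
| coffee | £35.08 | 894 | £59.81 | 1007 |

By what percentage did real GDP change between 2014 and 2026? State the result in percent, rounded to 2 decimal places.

29.30%

Real GDP 2014 = Nominal GDP 2014 = 40.82·830 + 39.88·346 + 26.98·742 + 35.08·894 = 99059.76.
Real GDP 2026 (at 2014 prices) = 40.82·902 + 39.88·570 + 26.98·1231 + 35.08·1007 = 128089.18.
Real growth = 128089.18/99059.76 − 1 = 0.2930.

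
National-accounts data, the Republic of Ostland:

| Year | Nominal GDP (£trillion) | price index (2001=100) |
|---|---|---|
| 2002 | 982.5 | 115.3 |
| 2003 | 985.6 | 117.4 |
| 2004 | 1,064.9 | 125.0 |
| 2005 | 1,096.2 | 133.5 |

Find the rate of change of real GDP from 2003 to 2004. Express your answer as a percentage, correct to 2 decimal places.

Real GDP 2003 = 985.6/1.174 = 839.52.
Real GDP 2004 = 1064.9/1.250 = 851.92.
Change = 851.92/839.52 − 1 = 0.0148.

1.48%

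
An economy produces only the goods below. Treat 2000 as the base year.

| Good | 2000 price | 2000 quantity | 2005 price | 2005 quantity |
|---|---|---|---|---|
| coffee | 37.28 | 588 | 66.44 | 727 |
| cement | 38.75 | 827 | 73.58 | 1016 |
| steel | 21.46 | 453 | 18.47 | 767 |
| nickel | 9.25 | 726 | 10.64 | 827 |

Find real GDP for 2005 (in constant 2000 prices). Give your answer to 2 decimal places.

Real GDP 2005 = Σ (p_2000 × q_2005) = 37.28·727 + 38.75·1016 + 21.46·767 + 9.25·827 = 90582.13.

90582.13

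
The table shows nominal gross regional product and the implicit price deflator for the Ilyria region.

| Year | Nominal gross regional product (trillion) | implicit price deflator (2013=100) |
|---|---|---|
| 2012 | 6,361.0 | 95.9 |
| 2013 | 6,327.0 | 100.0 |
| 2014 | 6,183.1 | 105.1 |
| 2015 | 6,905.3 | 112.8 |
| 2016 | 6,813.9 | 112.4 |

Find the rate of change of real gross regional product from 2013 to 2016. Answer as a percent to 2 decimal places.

Real gross regional product 2013 = 6327.0/1.000 = 6327.00.
Real gross regional product 2016 = 6813.9/1.124 = 6062.19.
Change = 6062.19/6327.00 − 1 = -0.0419.

-4.19%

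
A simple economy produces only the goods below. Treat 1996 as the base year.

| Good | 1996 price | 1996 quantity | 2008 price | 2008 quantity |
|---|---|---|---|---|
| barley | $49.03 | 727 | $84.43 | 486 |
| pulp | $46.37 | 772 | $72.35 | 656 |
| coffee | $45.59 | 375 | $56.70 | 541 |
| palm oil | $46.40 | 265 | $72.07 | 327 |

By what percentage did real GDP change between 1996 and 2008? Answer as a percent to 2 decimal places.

-6.69%

Real GDP 1996 = Nominal GDP 1996 = 49.03·727 + 46.37·772 + 45.59·375 + 46.40·265 = 100834.70.
Real GDP 2008 (at 1996 prices) = 49.03·486 + 46.37·656 + 45.59·541 + 46.40·327 = 94084.29.
Real growth = 94084.29/100834.70 − 1 = -0.0669.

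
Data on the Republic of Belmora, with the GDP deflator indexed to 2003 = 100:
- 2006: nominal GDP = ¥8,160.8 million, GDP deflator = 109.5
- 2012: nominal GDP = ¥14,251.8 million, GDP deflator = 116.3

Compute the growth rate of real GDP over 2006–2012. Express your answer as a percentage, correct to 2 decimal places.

64.43%

Real GDP 2006 = 8160.8 / 1.095 = 7452.79.
Real GDP 2012 = 14251.8 / 1.163 = 12254.34.
Real growth = 12254.34 / 7452.79 − 1 = 0.6443.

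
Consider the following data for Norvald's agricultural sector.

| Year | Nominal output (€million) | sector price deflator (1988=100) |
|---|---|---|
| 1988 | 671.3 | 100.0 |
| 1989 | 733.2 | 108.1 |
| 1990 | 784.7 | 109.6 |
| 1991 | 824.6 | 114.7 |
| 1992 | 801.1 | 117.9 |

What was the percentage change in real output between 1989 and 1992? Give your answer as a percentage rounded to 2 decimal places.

Real output 1989 = 733.2/1.081 = 678.26.
Real output 1992 = 801.1/1.179 = 679.47.
Change = 679.47/678.26 − 1 = 0.0018.

0.18%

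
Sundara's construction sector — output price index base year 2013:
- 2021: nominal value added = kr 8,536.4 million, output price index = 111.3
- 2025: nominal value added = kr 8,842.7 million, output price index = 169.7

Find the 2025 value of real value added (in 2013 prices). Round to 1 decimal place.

Real value added = Nominal / (output price index/100) = 8842.7 / 1.697 = 5210.78.

kr 5,210.8 million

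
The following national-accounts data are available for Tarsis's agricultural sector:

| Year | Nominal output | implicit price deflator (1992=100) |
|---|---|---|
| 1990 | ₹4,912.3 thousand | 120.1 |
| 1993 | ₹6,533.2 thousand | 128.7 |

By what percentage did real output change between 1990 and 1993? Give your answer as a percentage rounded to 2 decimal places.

24.11%

Deflate each year: 1990 → 4912.3/1.201 = 4090.17; 1993 → 6533.2/1.287 = 5076.30.
So real output changed by 5076.30/4090.17 − 1 = 0.2411, i.e. 24.11%.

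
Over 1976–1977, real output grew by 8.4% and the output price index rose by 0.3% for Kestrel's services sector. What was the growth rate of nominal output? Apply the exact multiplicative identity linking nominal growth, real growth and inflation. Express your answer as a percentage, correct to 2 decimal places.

(1 + g_nom) = (1 + g_real)(1 + π) = 1.0840 × 1.0030 = 1.08725.

8.73%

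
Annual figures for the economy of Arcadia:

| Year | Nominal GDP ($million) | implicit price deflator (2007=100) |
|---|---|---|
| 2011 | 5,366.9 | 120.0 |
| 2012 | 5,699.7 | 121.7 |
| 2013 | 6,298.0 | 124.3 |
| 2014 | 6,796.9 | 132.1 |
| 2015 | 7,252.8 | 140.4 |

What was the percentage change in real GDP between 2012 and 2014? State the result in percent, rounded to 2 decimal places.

9.86%

Real GDP 2012 = 5699.7/1.217 = 4683.40.
Real GDP 2014 = 6796.9/1.321 = 5145.27.
Change = 5145.27/4683.40 − 1 = 0.0986.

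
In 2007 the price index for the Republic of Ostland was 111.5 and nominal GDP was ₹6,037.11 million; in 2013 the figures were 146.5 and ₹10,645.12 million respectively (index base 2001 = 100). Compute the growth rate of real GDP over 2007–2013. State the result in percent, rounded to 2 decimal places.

Real GDP 2007 = 6037.11 / 1.115 = 5414.45.
Real GDP 2013 = 10645.12 / 1.465 = 7266.29.
Real growth = 7266.29 / 5414.45 − 1 = 0.3420.

34.20%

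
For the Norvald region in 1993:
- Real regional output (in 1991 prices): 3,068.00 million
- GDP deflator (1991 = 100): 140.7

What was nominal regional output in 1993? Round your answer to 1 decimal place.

4,316.7 million

Nominal regional output = Real × (GDP deflator/100) = 3068.00 × 1.407 = 4316.68.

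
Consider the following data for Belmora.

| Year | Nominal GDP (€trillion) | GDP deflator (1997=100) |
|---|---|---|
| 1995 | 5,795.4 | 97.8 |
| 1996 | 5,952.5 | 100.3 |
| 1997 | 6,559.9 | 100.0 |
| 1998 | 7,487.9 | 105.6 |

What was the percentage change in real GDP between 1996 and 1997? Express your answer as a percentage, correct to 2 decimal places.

Real GDP 1996 = 5952.5/1.003 = 5934.70.
Real GDP 1997 = 6559.9/1.000 = 6559.90.
Change = 6559.90/5934.70 − 1 = 0.1053.

10.53%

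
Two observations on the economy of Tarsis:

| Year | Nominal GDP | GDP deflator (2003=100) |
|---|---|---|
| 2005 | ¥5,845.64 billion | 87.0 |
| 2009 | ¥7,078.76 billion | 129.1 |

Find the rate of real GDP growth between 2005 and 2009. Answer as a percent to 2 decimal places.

-18.39%

Deflate each year: 2005 → 5845.64/0.870 = 6719.13; 2009 → 7078.76/1.291 = 5483.16.
So real GDP changed by 5483.16/6719.13 − 1 = -0.1839, i.e. -18.39%.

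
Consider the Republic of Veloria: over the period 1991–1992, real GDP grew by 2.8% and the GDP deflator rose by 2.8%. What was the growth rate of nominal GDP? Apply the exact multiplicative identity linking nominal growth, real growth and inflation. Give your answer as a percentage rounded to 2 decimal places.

(1 + g_nom) = (1 + g_real)(1 + π) = 1.0280 × 1.0280 = 1.05678.

5.68%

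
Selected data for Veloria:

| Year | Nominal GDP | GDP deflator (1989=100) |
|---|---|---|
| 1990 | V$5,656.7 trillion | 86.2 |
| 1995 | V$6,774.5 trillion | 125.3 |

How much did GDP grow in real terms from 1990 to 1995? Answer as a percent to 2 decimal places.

Real GDP 1990 = 5656.7 / 0.862 = 6562.30.
Real GDP 1995 = 6774.5 / 1.253 = 5406.62.
Real growth = 5406.62 / 6562.30 − 1 = -0.1761.

-17.61%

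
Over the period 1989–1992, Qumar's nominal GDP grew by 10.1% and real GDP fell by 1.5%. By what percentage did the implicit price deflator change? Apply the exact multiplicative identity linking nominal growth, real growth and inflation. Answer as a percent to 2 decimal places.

11.78%

(1 + g_nom) = (1 + g_real)(1 + π), so π = 1.1010 / 0.9850 − 1 = 0.11777.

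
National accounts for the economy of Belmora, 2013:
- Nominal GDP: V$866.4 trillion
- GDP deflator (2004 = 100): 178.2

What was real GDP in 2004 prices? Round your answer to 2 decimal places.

Real GDP = Nominal / (GDP deflator/100) = 866.4 / 1.782 = 486.20.

V$486.20 trillion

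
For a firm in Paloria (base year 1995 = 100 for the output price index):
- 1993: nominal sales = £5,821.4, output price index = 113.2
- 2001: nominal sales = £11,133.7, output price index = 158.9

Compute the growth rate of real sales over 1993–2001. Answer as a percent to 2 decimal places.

36.25%

Deflate each year: 1993 → 5821.4/1.132 = 5142.58; 2001 → 11133.7/1.589 = 7006.73.
So real sales changed by 7006.73/5142.58 − 1 = 0.3625, i.e. 36.25%.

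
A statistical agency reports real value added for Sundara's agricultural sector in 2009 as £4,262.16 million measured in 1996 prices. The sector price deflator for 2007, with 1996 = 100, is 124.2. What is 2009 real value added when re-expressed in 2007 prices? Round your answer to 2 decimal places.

Real value added in 2007 prices = Real value added in 1996 prices × (P_2007/P_1996) = 4262.16 × 1.242 = 5293.60.

£5,293.60 million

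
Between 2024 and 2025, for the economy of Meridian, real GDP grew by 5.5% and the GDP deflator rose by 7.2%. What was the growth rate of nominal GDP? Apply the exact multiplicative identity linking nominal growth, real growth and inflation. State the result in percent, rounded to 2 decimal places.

13.10%

(1 + g_nom) = (1 + g_real)(1 + π) = 1.0550 × 1.0720 = 1.13096.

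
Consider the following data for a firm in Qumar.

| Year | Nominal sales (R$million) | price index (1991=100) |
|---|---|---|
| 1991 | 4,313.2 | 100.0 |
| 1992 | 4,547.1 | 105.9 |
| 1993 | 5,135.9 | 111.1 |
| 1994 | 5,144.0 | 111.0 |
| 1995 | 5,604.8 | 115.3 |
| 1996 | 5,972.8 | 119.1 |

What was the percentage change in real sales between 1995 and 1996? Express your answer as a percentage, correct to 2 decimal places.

3.17%

Real sales 1995 = 5604.8/1.153 = 4861.06.
Real sales 1996 = 5972.8/1.191 = 5014.95.
Change = 5014.95/4861.06 − 1 = 0.0317.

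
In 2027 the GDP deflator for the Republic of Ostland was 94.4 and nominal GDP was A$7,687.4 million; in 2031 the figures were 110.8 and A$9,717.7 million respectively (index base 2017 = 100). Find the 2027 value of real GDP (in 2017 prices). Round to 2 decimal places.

A$8,143.43 million

Real GDP = Nominal / (GDP deflator/100) = 7687.4 / 0.944 = 8143.43.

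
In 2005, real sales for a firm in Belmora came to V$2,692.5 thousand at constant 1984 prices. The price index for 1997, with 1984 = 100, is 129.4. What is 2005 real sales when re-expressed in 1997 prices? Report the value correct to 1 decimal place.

Real sales in 1997 prices = Real sales in 1984 prices × (P_1997/P_1984) = 2692.5 × 1.294 = 3484.10.

V$3,484.1 thousand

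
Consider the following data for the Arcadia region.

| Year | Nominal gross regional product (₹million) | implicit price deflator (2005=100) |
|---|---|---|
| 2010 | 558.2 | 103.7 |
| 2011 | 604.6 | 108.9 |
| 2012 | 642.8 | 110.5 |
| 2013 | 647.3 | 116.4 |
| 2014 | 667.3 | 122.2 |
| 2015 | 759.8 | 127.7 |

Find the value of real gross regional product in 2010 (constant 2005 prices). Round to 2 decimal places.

₹538.28 million

Real gross regional product 2010 = 558.2 / 1.037 = 538.28.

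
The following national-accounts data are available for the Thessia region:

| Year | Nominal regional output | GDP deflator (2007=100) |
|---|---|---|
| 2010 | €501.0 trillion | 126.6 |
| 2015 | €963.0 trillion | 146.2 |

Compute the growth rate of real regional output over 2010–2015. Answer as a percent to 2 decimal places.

Real regional output 2010 = 501.0 / 1.266 = 395.73.
Real regional output 2015 = 963.0 / 1.462 = 658.69.
Real growth = 658.69 / 395.73 − 1 = 0.6645.

66.45%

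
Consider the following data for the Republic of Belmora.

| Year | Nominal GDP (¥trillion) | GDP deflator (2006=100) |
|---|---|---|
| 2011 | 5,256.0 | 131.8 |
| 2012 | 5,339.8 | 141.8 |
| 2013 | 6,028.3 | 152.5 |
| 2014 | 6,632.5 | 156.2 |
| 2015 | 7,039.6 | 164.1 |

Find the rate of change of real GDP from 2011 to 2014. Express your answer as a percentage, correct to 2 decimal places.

Real GDP 2011 = 5256.0/1.318 = 3987.86.
Real GDP 2014 = 6632.5/1.562 = 4246.16.
Change = 4246.16/3987.86 − 1 = 0.0648.

6.48%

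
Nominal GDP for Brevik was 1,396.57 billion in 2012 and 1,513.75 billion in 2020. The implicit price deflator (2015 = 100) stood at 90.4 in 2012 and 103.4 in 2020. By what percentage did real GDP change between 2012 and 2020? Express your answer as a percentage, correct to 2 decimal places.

-5.24%

Deflate each year: 2012 → 1396.57/0.904 = 1544.88; 2020 → 1513.75/1.034 = 1463.97.
So real GDP changed by 1463.97/1544.88 − 1 = -0.0524, i.e. -5.24%.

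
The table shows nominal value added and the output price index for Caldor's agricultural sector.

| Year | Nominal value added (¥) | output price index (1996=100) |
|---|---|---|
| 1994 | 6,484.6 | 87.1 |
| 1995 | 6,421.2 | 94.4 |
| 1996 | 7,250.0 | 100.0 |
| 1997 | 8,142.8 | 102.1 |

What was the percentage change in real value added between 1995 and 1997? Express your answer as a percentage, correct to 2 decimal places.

17.25%

Real value added 1995 = 6421.2/0.944 = 6802.12.
Real value added 1997 = 8142.8/1.021 = 7975.32.
Change = 7975.32/6802.12 − 1 = 0.1725.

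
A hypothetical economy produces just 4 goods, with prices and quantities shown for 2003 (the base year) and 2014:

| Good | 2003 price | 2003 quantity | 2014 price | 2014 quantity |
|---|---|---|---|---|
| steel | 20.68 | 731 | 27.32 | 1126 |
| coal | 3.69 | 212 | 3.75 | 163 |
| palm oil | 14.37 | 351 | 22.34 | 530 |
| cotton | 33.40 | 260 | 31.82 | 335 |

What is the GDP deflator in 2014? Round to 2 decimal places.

Nominal GDP 2014 = 27.32·1126 + 3.75·163 + 22.34·530 + 31.82·335 = 53873.47.
Real GDP 2014 (at 2003 prices) = 20.68·1126 + 3.69·163 + 14.37·530 + 33.40·335 = 42692.25.
Deflator = Nominal/Real × 100 = 53873.47/42692.25 × 100 = 126.190.

126.19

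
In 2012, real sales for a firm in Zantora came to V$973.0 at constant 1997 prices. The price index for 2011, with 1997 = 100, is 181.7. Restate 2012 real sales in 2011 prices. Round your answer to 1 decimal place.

V$1,767.9

Real sales in 2011 prices = Real sales in 1997 prices × (P_2011/P_1997) = 973.0 × 1.817 = 1767.94.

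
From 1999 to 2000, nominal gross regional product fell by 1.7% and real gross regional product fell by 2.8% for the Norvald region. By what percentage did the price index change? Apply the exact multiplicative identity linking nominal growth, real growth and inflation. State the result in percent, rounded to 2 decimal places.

(1 + g_nom) = (1 + g_real)(1 + π), so π = 0.9830 / 0.9720 − 1 = 0.01132.

1.13%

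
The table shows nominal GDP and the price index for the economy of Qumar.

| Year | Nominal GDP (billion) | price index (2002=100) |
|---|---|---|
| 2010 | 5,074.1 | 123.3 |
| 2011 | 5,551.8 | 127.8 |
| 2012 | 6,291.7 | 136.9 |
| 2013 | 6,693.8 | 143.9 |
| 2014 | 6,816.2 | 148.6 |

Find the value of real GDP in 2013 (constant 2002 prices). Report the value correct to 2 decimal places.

4,651.70 billion

Real GDP 2013 = 6693.8 / 1.439 = 4651.70.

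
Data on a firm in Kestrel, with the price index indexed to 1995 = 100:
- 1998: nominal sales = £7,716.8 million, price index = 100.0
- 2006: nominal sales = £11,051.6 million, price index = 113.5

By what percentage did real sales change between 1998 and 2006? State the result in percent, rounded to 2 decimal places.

26.18%

Real sales 1998 = 7716.8 / 1.000 = 7716.80.
Real sales 2006 = 11051.6 / 1.135 = 9737.09.
Real growth = 9737.09 / 7716.80 − 1 = 0.2618.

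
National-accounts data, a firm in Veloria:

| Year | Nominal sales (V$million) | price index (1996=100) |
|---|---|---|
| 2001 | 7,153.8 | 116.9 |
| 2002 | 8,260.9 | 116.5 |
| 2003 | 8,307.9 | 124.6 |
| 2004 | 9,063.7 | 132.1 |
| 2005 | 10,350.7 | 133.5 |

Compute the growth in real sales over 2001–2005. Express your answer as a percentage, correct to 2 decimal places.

Real sales 2001 = 7153.8/1.169 = 6119.59.
Real sales 2005 = 10350.7/1.335 = 7753.33.
Change = 7753.33/6119.59 − 1 = 0.2670.

26.70%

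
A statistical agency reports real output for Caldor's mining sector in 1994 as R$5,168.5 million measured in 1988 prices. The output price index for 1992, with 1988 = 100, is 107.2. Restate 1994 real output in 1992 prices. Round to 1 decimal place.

Real output in 1992 prices = Real output in 1988 prices × (P_1992/P_1988) = 5168.5 × 1.072 = 5540.63.

R$5,540.6 million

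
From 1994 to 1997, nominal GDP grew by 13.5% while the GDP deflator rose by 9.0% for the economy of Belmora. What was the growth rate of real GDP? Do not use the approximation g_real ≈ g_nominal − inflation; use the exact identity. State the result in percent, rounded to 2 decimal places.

(1 + g_nom) = (1 + g_real)(1 + π), so g_real = 1.1350 / 1.0900 − 1 = 0.04128.

4.13%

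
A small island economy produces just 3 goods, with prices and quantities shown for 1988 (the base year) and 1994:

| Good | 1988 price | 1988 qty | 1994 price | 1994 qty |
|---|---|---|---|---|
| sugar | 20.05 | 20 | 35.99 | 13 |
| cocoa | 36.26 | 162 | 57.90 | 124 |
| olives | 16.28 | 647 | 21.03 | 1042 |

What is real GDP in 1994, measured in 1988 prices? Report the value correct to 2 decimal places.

Real GDP 1994 = Σ (p_1988 × q_1994) = 20.05·13 + 36.26·124 + 16.28·1042 = 21720.65.

21720.65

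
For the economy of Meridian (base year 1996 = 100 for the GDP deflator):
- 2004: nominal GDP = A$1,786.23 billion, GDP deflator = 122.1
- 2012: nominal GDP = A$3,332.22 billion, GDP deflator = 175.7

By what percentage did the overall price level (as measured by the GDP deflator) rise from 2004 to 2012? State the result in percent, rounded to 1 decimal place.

Price-level change = 175.7 / 122.1 − 1 = 0.4390.

43.9%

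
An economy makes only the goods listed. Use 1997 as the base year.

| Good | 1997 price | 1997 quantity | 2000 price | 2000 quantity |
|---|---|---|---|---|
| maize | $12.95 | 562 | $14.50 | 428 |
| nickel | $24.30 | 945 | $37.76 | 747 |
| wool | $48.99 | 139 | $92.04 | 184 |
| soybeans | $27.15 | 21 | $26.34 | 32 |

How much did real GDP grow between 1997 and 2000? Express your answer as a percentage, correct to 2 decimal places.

-10.75%

Real GDP 1997 = Nominal GDP 1997 = 12.95·562 + 24.30·945 + 48.99·139 + 27.15·21 = 37621.16.
Real GDP 2000 (at 1997 prices) = 12.95·428 + 24.30·747 + 48.99·184 + 27.15·32 = 33577.66.
Real growth = 33577.66/37621.16 − 1 = -0.1075.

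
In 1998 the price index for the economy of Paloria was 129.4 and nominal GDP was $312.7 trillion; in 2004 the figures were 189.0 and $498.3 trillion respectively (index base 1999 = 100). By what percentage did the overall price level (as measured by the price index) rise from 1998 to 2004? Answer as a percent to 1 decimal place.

46.1%

Price-level change = 189.0 / 129.4 − 1 = 0.4606.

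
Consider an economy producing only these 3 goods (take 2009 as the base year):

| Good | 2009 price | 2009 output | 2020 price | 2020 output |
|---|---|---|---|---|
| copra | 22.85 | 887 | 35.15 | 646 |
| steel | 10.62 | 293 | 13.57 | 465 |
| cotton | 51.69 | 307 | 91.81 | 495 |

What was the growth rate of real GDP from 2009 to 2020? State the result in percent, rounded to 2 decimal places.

15.38%

Real GDP 2009 = Nominal GDP 2009 = 22.85·887 + 10.62·293 + 51.69·307 = 39248.44.
Real GDP 2020 (at 2009 prices) = 22.85·646 + 10.62·465 + 51.69·495 = 45285.95.
Real growth = 45285.95/39248.44 − 1 = 0.1538.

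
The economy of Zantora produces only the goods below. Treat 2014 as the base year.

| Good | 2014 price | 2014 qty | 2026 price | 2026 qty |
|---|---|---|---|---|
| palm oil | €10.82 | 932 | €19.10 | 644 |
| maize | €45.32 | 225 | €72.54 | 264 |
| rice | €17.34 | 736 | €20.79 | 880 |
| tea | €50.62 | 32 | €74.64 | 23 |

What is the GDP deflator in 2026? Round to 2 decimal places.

145.56

Nominal GDP 2026 = 19.10·644 + 72.54·264 + 20.79·880 + 74.64·23 = 51462.88.
Real GDP 2026 (at 2014 prices) = 10.82·644 + 45.32·264 + 17.34·880 + 50.62·23 = 35356.02.
Deflator = Nominal/Real × 100 = 51462.88/35356.02 × 100 = 145.556.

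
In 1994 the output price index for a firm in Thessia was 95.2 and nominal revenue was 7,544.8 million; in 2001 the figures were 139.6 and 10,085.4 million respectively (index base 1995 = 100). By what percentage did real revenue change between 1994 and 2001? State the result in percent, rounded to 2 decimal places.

-8.84%

Real revenue 1994 = 7544.8 / 0.952 = 7925.21.
Real revenue 2001 = 10085.4 / 1.396 = 7224.50.
Real growth = 7224.50 / 7925.21 − 1 = -0.0884.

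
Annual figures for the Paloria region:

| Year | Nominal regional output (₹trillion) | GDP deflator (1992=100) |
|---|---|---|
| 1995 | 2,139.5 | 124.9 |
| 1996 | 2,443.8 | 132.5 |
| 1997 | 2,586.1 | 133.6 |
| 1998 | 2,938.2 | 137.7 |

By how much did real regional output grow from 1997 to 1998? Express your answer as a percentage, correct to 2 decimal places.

Real regional output 1997 = 2586.1/1.336 = 1935.70.
Real regional output 1998 = 2938.2/1.377 = 2133.77.
Change = 2133.77/1935.70 − 1 = 0.1023.

10.23%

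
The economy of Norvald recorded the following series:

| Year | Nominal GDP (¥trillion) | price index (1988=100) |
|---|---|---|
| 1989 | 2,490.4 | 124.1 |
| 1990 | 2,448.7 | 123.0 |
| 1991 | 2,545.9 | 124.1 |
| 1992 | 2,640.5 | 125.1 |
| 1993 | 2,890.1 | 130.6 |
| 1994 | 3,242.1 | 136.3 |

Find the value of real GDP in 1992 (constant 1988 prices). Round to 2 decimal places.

Real GDP 1992 = 2640.5 / 1.251 = 2110.71.

¥2,110.71 trillion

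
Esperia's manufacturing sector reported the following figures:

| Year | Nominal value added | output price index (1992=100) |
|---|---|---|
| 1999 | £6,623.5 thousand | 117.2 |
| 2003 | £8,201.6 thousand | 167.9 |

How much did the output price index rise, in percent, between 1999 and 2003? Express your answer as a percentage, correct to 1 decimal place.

43.3%

Price-level change = 167.9 / 117.2 − 1 = 0.4326.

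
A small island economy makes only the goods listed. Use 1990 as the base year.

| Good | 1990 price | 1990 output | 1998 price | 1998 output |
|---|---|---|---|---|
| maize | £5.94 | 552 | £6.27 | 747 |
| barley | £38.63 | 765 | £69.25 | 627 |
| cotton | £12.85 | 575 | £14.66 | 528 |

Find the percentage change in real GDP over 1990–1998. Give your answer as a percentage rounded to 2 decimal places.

Real GDP 1990 = Nominal GDP 1990 = 5.94·552 + 38.63·765 + 12.85·575 = 40219.58.
Real GDP 1998 (at 1990 prices) = 5.94·747 + 38.63·627 + 12.85·528 = 35442.99.
Real growth = 35442.99/40219.58 − 1 = -0.1188.

-11.88%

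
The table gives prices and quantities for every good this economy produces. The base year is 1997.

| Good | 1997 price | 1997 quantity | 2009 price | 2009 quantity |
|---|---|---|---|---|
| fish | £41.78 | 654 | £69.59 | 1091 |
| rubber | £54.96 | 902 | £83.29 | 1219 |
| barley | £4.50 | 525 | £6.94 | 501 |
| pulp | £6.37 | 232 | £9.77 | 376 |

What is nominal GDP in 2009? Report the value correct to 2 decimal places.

Nominal GDP 2009 = Σ (p_2009 × q_2009) = 69.59·1091 + 83.29·1219 + 6.94·501 + 9.77·376 = 184603.66.

£184603.66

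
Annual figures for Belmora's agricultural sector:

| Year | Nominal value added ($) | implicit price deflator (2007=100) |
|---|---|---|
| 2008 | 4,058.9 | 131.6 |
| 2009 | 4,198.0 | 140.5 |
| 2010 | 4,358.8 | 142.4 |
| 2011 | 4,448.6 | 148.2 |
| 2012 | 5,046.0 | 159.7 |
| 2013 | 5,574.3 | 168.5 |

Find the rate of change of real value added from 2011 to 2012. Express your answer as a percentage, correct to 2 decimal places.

5.26%

Real value added 2011 = 4448.6/1.482 = 3001.75.
Real value added 2012 = 5046.0/1.597 = 3159.67.
Change = 3159.67/3001.75 − 1 = 0.0526.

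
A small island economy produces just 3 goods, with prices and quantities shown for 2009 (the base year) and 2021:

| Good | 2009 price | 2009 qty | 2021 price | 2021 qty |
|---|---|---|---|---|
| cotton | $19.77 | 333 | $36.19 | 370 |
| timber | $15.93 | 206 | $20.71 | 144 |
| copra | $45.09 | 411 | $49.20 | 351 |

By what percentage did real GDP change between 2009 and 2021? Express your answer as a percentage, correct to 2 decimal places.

-10.43%

Real GDP 2009 = Nominal GDP 2009 = 19.77·333 + 15.93·206 + 45.09·411 = 28396.98.
Real GDP 2021 (at 2009 prices) = 19.77·370 + 15.93·144 + 45.09·351 = 25435.41.
Real growth = 25435.41/28396.98 − 1 = -0.1043.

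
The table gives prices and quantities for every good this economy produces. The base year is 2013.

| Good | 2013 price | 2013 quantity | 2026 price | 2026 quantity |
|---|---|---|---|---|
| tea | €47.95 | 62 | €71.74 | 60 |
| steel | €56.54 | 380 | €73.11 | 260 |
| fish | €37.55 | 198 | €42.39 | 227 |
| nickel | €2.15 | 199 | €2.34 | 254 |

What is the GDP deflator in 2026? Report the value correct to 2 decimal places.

Nominal GDP 2026 = 71.74·60 + 73.11·260 + 42.39·227 + 2.34·254 = 33529.89.
Real GDP 2026 (at 2013 prices) = 47.95·60 + 56.54·260 + 37.55·227 + 2.15·254 = 26647.35.
Deflator = Nominal/Real × 100 = 33529.89/26647.35 × 100 = 125.828.

125.83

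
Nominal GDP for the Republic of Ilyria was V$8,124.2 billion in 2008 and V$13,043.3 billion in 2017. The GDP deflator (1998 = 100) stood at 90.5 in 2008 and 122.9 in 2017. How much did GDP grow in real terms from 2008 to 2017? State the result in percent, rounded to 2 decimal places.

Real GDP 2008 = 8124.2 / 0.905 = 8977.02.
Real GDP 2017 = 13043.3 / 1.229 = 10612.94.
Real growth = 10612.94 / 8977.02 − 1 = 0.1822.

18.22%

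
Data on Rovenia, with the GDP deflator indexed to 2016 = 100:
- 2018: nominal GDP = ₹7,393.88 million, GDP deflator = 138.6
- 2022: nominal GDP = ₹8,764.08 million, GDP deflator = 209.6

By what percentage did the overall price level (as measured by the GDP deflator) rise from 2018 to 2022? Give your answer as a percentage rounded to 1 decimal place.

51.2%

Price-level change = 209.6 / 138.6 − 1 = 0.5123.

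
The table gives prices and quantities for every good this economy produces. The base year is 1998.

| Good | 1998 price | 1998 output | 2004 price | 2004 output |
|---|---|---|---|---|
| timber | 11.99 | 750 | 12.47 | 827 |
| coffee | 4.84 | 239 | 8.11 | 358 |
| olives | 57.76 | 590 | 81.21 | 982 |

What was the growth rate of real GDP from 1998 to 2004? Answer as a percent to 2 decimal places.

54.58%

Real GDP 1998 = Nominal GDP 1998 = 11.99·750 + 4.84·239 + 57.76·590 = 44227.66.
Real GDP 2004 (at 1998 prices) = 11.99·827 + 4.84·358 + 57.76·982 = 68368.77.
Real growth = 68368.77/44227.66 − 1 = 0.5458.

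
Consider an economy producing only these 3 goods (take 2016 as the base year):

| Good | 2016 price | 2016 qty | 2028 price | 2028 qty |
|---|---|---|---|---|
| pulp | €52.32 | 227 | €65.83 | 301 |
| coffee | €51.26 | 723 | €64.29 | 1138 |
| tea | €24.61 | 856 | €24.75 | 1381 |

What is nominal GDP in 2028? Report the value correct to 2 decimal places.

€127156.60

Nominal GDP 2028 = Σ (p_2028 × q_2028) = 65.83·301 + 64.29·1138 + 24.75·1381 = 127156.60.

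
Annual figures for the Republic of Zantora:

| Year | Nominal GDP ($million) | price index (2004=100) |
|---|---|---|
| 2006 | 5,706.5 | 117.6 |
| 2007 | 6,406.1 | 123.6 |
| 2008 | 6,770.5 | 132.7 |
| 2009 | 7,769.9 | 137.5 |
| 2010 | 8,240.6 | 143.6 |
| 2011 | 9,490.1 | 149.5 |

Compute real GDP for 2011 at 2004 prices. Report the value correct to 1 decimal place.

Real GDP 2011 = 9490.1 / 1.495 = 6347.89.

$6,347.9 million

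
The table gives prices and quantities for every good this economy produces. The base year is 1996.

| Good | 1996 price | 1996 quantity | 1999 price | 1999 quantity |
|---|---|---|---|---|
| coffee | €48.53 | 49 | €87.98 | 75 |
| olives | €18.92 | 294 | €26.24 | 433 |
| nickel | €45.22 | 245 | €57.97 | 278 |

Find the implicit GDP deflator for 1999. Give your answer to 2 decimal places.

Nominal GDP 1999 = 87.98·75 + 26.24·433 + 57.97·278 = 34076.08.
Real GDP 1999 (at 1996 prices) = 48.53·75 + 18.92·433 + 45.22·278 = 24403.27.
Deflator = Nominal/Real × 100 = 34076.08/24403.27 × 100 = 139.637.

139.64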